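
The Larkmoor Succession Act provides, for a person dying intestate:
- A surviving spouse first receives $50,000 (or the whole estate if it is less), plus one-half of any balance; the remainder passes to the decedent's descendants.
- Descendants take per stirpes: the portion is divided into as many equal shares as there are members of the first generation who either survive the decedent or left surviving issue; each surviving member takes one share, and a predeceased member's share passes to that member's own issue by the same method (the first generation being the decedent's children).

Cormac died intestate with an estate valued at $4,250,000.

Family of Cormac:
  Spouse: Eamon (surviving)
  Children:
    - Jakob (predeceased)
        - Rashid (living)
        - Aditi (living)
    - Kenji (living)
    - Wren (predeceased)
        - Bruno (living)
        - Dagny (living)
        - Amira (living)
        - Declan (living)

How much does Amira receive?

Amira receives $175,000.

Eamon first takes $50,000, leaving a balance of $4,200,000. Eamon then takes one-half of the balance ($2,100,000), for a total of $2,150,000. The remaining $2,100,000 passes to the descendants.
The descendants' portion ($2,100,000) is divided into 3 shares of $700,000: Kenji takes $700,000; Jakob's $700,000 share passes to Jakob's issue; Wren's $700,000 share passes to Wren's issue.
Jakob's share ($700,000) is divided into 2 shares of $350,000: Rashid and Aditi each take $350,000.
Wren's share ($700,000) is divided into 4 shares of $175,000: Bruno, Dagny, Amira, and Declan each take $175,000.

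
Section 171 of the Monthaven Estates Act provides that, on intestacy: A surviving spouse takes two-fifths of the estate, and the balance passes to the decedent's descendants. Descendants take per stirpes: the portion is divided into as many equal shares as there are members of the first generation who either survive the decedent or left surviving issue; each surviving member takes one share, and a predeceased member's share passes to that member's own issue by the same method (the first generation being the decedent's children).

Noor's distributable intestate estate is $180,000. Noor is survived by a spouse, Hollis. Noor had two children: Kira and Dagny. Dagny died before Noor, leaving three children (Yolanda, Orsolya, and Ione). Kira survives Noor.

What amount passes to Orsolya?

Hollis takes two-fifths of $180,000 = $72,000. The remaining $108,000 passes to the descendants.
The descendants' portion ($108,000) is divided into 2 shares of $54,000: Kira takes $54,000; Dagny's $54,000 share passes to Dagny's issue.
Dagny's share ($54,000) is divided into 3 shares of $18,000: Yolanda, Orsolya, and Ione each take $18,000.

Orsolya receives $18,000.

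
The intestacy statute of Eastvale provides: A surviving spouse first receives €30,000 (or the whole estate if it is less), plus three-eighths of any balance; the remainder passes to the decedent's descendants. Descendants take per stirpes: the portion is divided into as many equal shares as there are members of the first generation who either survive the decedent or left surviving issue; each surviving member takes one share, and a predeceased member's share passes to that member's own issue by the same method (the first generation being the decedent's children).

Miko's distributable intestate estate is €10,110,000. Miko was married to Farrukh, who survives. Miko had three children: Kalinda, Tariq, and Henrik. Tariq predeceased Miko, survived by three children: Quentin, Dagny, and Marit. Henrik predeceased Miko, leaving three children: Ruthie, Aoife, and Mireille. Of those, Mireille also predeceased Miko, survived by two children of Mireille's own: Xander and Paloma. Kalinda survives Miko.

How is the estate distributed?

Farrukh: €3,810,000; Kalinda: €2,100,000; Quentin: €700,000; Dagny: €700,000; Marit: €700,000; Ruthie: €700,000; Aoife: €700,000; Xander: €350,000; Paloma: €350,000

Farrukh first takes €30,000, leaving a balance of €10,080,000. Farrukh then takes three-eighths of the balance (€3,780,000), for a total of €3,810,000. The remaining €6,300,000 passes to the descendants.
The descendants' portion (€6,300,000) is divided into 3 shares of €2,100,000: Kalinda takes €2,100,000; Tariq's €2,100,000 share passes to Tariq's issue; Henrik's €2,100,000 share passes to Henrik's issue.
Tariq's share (€2,100,000) is divided into 3 shares of €700,000: Quentin, Dagny, and Marit each take €700,000.
Henrik's share (€2,100,000) is divided into 3 shares of €700,000: Ruthie and Aoife each take €700,000; Mireille's €700,000 share passes to Mireille's issue.
Mireille's share (€700,000) is divided into 2 shares of €350,000: Xander and Paloma each take €350,000.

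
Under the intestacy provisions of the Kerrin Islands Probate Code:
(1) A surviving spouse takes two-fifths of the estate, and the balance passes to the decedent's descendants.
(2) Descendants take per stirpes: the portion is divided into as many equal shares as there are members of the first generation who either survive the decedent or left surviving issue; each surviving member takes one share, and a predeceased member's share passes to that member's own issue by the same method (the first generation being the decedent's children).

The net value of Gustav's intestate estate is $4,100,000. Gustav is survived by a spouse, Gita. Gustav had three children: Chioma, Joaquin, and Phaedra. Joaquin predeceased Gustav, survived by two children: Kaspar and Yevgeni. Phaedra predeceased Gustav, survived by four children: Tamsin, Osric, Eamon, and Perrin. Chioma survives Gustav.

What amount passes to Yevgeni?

Yevgeni receives $410,000.

Gita takes two-fifths of $4,100,000 = $1,640,000. The remaining $2,460,000 passes to the descendants.
The descendants' portion ($2,460,000) is divided into 3 shares of $820,000: Chioma takes $820,000; Joaquin's $820,000 share passes to Joaquin's issue; Phaedra's $820,000 share passes to Phaedra's issue.
Joaquin's share ($820,000) is divided into 2 shares of $410,000: Kaspar and Yevgeni each take $410,000.
Phaedra's share ($820,000) is divided into 4 shares of $205,000: Tamsin, Osric, Eamon, and Perrin each take $205,000.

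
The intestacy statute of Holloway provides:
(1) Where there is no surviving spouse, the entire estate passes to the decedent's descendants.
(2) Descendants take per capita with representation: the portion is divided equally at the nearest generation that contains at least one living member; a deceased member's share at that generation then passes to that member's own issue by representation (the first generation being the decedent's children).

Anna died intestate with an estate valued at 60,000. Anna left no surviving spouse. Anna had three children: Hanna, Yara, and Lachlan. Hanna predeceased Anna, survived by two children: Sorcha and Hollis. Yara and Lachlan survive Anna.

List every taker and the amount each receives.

Sorcha: 10,000; Hollis: 10,000; Yara: 20,000; Lachlan: 20,000

The entire 60,000 passes to the descendants.
That amount (60,000) is divided into 3 shares of 20,000: Yara and Lachlan each take 20,000; Hanna's 20,000 share passes to Hanna's issue.
Hanna's share (20,000) is divided into 2 shares of 10,000: Sorcha and Hollis each take 10,000.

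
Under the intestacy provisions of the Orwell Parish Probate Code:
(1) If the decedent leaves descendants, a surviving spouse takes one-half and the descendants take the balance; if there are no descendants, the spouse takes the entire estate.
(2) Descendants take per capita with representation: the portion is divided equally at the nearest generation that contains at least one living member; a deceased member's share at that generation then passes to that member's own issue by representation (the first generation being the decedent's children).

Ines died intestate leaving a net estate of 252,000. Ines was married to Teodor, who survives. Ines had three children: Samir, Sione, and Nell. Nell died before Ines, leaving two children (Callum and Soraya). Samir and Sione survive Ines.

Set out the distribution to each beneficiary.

Teodor takes one-half of 252,000 = 126,000. The remaining 126,000 passes to the descendants.
The descendants' portion (126,000) is divided into 3 shares of 42,000: Samir and Sione each take 42,000; Nell's 42,000 share passes to Nell's issue.
Nell's share (42,000) is divided into 2 shares of 21,000: Callum and Soraya each take 21,000.

Teodor: 126,000; Samir: 42,000; Sione: 42,000; Callum: 21,000; Soraya: 21,000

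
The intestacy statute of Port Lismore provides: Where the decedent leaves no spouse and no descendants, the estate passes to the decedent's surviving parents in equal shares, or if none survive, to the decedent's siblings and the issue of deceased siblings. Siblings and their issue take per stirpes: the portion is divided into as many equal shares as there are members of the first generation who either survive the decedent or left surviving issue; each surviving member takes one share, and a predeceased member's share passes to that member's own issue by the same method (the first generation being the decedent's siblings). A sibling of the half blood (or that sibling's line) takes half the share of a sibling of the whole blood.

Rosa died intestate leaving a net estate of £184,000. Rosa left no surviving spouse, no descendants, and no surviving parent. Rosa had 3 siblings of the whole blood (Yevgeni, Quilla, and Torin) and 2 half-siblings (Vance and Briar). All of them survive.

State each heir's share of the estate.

Vance: £23,000; Yevgeni: £46,000; Quilla: £46,000; Briar: £23,000; Torin: £46,000

The entire £184,000 passes to the siblings and their issue.
Counting each half-blood sibling's line as half a unit, there are 4 units in £184,000, so one unit is £46,000. Whole-blood lines (Yevgeni, Quilla, and Torin) take £46,000 each; half-blood lines (Vance and Briar) take £23,000 each.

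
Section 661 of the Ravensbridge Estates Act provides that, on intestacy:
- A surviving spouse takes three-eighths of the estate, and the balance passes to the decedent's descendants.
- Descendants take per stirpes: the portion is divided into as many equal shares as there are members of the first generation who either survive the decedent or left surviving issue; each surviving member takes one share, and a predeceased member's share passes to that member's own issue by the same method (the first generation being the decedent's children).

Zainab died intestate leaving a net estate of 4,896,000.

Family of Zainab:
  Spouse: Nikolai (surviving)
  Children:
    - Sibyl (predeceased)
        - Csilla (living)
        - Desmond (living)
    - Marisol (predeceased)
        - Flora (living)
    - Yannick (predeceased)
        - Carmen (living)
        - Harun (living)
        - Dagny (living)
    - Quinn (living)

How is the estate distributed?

Nikolai: 1,836,000; Csilla: 382,500; Desmond: 382,500; Flora: 765,000; Carmen: 255,000; Harun: 255,000; Dagny: 255,000; Quinn: 765,000

Nikolai takes three-eighths of 4,896,000 = 1,836,000. The remaining 3,060,000 passes to the descendants.
The descendants' portion (3,060,000) is divided into 4 shares of 765,000: Quinn takes 765,000; Sibyl's 765,000 share passes to Sibyl's issue; Marisol's 765,000 share passes to Marisol's issue; Yannick's 765,000 share passes to Yannick's issue.
Sibyl's share (765,000) is divided into 2 shares of 382,500: Csilla and Desmond each take 382,500.
Marisol's share (765,000) passes entirely to Flora.
Yannick's share (765,000) is divided into 3 shares of 255,000: Carmen, Harun, and Dagny each take 255,000.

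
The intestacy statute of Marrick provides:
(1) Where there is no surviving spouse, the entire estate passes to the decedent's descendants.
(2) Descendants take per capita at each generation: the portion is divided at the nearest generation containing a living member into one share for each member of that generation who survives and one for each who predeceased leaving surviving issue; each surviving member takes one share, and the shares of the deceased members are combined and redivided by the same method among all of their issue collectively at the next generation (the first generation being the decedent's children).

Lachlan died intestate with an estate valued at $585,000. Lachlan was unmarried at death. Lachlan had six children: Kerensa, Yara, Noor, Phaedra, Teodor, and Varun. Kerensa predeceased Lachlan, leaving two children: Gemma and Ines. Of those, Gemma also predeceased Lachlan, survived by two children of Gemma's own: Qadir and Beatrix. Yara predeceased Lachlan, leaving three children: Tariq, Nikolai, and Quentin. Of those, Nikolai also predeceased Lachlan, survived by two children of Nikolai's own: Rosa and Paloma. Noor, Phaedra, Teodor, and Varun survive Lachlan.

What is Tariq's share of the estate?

Tariq receives $39,000.

The entire $585,000 passes to the descendants.
That amount ($585,000) is divided at the children's generation into 6 shares of $97,500. Noor, Phaedra, Teodor, and Varun each take $97,500. The 2 shares of the deceased (Kerensa and Yara) are combined into a pool of $195,000.
That pool ($195,000) is divided at the grandchildren's generation into 5 shares of $39,000. Ines, Tariq, and Quentin each take $39,000. The 2 shares of the deceased (Gemma and Nikolai) are combined into a pool of $78,000.
That pool ($78,000) is divided at the great-grandchildren's generation equally among Qadir, Beatrix, Rosa, and Paloma: $19,500 each.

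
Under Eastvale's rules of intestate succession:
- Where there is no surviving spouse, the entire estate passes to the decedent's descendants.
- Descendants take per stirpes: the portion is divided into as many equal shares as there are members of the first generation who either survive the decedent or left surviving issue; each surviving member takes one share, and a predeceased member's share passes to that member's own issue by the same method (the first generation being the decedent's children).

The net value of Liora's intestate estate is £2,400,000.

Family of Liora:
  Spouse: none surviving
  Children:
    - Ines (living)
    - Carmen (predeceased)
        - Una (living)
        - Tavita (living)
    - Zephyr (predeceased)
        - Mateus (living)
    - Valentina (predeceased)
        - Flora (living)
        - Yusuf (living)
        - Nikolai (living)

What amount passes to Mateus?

Mateus receives £600,000.

The entire £2,400,000 passes to the descendants.
That amount (£2,400,000) is divided into 4 shares of £600,000: Ines takes £600,000; Carmen's £600,000 share passes to Carmen's issue; Zephyr's £600,000 share passes to Zephyr's issue; Valentina's £600,000 share passes to Valentina's issue.
Carmen's share (£600,000) is divided into 2 shares of £300,000: Una and Tavita each take £300,000.
Zephyr's share (£600,000) passes entirely to Mateus.
Valentina's share (£600,000) is divided into 3 shares of £200,000: Flora, Yusuf, and Nikolai each take £200,000.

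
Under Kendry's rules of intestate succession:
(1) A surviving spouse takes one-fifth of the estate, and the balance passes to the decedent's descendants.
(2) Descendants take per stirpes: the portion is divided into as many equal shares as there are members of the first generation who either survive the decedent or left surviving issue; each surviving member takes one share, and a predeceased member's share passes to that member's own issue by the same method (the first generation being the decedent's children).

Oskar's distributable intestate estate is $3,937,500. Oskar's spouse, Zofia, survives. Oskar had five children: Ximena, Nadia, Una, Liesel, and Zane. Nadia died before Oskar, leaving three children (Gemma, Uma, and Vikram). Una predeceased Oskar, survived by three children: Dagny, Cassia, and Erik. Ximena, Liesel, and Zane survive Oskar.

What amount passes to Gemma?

Gemma receives $210,000.

Zofia takes one-fifth of $3,937,500 = $787,500. The remaining $3,150,000 passes to the descendants.
The descendants' portion ($3,150,000) is divided into 5 shares of $630,000: Ximena, Liesel, and Zane each take $630,000; Nadia's $630,000 share passes to Nadia's issue; Una's $630,000 share passes to Una's issue.
Nadia's share ($630,000) is divided into 3 shares of $210,000: Gemma, Uma, and Vikram each take $210,000.
Una's share ($630,000) is divided into 3 shares of $210,000: Dagny, Cassia, and Erik each take $210,000.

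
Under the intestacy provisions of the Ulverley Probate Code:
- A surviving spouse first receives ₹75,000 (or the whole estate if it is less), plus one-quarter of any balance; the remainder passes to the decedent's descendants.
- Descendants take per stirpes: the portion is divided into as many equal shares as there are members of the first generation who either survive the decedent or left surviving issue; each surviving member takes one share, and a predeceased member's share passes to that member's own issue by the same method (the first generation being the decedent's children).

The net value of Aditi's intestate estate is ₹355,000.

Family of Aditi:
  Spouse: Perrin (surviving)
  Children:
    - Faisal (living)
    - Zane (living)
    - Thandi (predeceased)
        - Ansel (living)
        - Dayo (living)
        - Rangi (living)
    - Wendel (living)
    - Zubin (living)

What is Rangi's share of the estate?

Rangi receives ₹14,000.

Perrin first takes ₹75,000, leaving a balance of ₹280,000. Perrin then takes one-quarter of the balance (₹70,000), for a total of ₹145,000. The remaining ₹210,000 passes to the descendants.
The descendants' portion (₹210,000) is divided into 5 shares of ₹42,000: Faisal, Zane, Wendel, and Zubin each take ₹42,000; Thandi's ₹42,000 share passes to Thandi's issue.
Thandi's share (₹42,000) is divided into 3 shares of ₹14,000: Ansel, Dayo, and Rangi each take ₹14,000.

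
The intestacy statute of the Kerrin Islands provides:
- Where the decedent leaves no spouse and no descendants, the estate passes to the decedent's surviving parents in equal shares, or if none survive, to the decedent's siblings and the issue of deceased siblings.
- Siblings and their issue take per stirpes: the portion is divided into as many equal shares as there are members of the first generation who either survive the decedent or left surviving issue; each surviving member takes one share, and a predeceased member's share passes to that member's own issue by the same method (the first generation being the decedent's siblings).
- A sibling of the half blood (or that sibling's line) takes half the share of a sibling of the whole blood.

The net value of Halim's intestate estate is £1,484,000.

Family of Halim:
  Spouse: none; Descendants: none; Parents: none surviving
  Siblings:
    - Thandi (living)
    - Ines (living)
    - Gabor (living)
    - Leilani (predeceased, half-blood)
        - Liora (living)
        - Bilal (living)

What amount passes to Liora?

Liora receives £106,000.

The entire £1,484,000 passes to the siblings and their issue.
Counting each half-blood sibling's line as half a unit, there are 7/2 units in £1,484,000, so one unit is £424,000. Whole-blood lines (Thandi, Ines, and Gabor) take £424,000 each; half-blood lines (Leilani) take £212,000 each.
Leilani's share (£212,000) is divided into 2 shares of £106,000: Liora and Bilal each take £106,000.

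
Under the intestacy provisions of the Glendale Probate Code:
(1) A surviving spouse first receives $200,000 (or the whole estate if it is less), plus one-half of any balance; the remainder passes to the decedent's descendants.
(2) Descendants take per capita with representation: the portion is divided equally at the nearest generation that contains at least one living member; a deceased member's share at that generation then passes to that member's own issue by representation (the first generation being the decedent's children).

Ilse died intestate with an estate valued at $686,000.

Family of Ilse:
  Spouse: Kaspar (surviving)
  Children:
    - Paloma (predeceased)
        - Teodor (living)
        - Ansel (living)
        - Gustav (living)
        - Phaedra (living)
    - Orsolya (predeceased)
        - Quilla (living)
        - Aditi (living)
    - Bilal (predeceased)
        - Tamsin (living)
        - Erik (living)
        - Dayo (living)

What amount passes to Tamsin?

Kaspar first takes $200,000, leaving a balance of $486,000. Kaspar then takes one-half of the balance ($243,000), for a total of $443,000. The remaining $243,000 passes to the descendants.
No child survives, so the initial division is made at the grandchildren's generation.
The descendants' portion ($243,000) is divided into 9 shares of $27,000: Teodor, Ansel, Gustav, Phaedra, Quilla, Aditi, Tamsin, Erik, and Dayo each take $27,000.

Tamsin receives $27,000.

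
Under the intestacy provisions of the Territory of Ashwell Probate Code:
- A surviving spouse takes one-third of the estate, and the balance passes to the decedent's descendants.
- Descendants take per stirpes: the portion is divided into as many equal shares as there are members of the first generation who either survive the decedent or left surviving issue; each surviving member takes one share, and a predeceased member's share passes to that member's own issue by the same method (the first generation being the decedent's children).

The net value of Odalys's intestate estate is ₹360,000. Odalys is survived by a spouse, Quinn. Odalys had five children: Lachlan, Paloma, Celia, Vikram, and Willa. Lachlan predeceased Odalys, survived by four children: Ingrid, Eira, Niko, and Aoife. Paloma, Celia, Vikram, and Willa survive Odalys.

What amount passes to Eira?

Quinn takes one-third of ₹360,000 = ₹120,000. The remaining ₹240,000 passes to the descendants.
The descendants' portion (₹240,000) is divided into 5 shares of ₹48,000: Paloma, Celia, Vikram, and Willa each take ₹48,000; Lachlan's ₹48,000 share passes to Lachlan's issue.
Lachlan's share (₹48,000) is divided into 4 shares of ₹12,000: Ingrid, Eira, Niko, and Aoife each take ₹12,000.

Eira receives ₹12,000.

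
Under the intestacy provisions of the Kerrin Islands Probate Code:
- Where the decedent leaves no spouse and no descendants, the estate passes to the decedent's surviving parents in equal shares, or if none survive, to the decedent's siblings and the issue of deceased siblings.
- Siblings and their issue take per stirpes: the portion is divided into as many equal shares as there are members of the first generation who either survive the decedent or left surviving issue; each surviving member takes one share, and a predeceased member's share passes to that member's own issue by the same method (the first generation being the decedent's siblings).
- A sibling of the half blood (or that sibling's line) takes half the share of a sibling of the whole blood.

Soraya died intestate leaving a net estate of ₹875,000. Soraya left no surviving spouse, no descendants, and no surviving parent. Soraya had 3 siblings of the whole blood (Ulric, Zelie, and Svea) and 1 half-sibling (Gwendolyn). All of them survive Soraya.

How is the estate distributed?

Ulric: ₹250,000; Zelie: ₹250,000; Gwendolyn: ₹125,000; Svea: ₹250,000

The entire ₹875,000 passes to the siblings and their issue.
Counting each half-blood sibling's line as half a unit, there are 7/2 units in ₹875,000, so one unit is ₹250,000. Whole-blood lines (Ulric, Zelie, and Svea) take ₹250,000 each; half-blood lines (Gwendolyn) take ₹125,000 each.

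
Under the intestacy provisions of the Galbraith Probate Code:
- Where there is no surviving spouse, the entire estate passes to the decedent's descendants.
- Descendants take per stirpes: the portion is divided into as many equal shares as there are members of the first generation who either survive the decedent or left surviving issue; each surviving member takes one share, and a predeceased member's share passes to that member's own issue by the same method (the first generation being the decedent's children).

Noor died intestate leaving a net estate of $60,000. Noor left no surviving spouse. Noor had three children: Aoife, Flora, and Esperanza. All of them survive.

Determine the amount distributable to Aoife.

The entire $60,000 passes to the descendants.
That amount ($60,000) is divided into 3 shares of $20,000: Aoife, Flora, and Esperanza each take $20,000.

Aoife receives $20,000.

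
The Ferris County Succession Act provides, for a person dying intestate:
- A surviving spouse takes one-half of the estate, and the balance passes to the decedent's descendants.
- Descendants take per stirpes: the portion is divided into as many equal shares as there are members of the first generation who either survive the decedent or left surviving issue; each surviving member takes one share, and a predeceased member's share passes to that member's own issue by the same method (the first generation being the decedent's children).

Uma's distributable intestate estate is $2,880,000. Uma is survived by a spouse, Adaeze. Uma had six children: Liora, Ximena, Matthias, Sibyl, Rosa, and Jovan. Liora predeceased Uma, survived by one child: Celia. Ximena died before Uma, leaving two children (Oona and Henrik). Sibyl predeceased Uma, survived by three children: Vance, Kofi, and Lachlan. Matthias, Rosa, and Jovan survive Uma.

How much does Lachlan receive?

Lachlan receives $80,000.

Adaeze takes one-half of $2,880,000 = $1,440,000. The remaining $1,440,000 passes to the descendants.
The descendants' portion ($1,440,000) is divided into 6 shares of $240,000: Matthias, Rosa, and Jovan each take $240,000; Liora's $240,000 share passes to Liora's issue; Ximena's $240,000 share passes to Ximena's issue; Sibyl's $240,000 share passes to Sibyl's issue.
Liora's share ($240,000) passes entirely to Celia.
Ximena's share ($240,000) is divided into 2 shares of $120,000: Oona and Henrik each take $120,000.
Sibyl's share ($240,000) is divided into 3 shares of $80,000: Vance, Kofi, and Lachlan each take $80,000.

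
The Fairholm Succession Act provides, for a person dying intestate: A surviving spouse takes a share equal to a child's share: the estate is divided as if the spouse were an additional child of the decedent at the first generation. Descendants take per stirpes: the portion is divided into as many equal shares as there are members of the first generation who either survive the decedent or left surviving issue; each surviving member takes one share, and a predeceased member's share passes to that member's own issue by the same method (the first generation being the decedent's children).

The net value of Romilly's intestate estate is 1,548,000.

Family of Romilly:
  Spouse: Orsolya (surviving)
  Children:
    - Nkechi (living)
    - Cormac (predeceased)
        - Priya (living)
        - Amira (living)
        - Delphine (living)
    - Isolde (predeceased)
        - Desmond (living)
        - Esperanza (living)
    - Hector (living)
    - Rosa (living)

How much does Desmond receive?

Desmond receives 129,000.

The spouse counts as an additional share at the children's level, so there are 6 primary shares of 258,000. Orsolya takes one such share (258,000).
The children's combined portion (1,290,000) is divided into 5 shares of 258,000: Nkechi, Hector, and Rosa each take 258,000; Cormac's 258,000 share passes to Cormac's issue; Isolde's 258,000 share passes to Isolde's issue.
Cormac's share (258,000) is divided into 3 shares of 86,000: Priya, Amira, and Delphine each take 86,000.
Isolde's share (258,000) is divided into 2 shares of 129,000: Desmond and Esperanza each take 129,000.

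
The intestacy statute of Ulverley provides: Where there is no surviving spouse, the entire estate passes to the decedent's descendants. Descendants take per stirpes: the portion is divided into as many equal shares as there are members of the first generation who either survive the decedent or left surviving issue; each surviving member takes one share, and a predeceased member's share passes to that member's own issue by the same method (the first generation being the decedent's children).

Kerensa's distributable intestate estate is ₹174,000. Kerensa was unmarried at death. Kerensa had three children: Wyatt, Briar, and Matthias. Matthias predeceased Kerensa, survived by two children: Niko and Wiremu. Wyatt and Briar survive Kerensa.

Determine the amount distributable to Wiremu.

The entire ₹174,000 passes to the descendants.
That amount (₹174,000) is divided into 3 shares of ₹58,000: Wyatt and Briar each take ₹58,000; Matthias's ₹58,000 share passes to Matthias's issue.
Matthias's share (₹58,000) is divided into 2 shares of ₹29,000: Niko and Wiremu each take ₹29,000.

Wiremu receives ₹29,000.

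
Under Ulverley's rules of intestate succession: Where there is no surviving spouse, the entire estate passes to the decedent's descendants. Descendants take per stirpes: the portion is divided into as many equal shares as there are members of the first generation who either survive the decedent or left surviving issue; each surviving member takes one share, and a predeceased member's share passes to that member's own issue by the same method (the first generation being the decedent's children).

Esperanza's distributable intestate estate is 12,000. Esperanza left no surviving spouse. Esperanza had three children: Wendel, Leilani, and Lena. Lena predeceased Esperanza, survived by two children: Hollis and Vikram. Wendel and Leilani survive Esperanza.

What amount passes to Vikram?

Vikram receives 2,000.

The entire 12,000 passes to the descendants.
That amount (12,000) is divided into 3 shares of 4,000: Wendel and Leilani each take 4,000; Lena's 4,000 share passes to Lena's issue.
Lena's share (4,000) is divided into 2 shares of 2,000: Hollis and Vikram each take 2,000.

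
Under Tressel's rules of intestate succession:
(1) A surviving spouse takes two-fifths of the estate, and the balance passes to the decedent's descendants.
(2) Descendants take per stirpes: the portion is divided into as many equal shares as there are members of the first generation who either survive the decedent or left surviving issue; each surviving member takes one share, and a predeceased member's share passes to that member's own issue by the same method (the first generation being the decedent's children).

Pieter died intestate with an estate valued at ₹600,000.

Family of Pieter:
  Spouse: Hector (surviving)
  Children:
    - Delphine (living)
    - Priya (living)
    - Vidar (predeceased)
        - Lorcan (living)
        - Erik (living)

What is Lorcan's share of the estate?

Lorcan receives ₹60,000.

Hector takes two-fifths of ₹600,000 = ₹240,000. The remaining ₹360,000 passes to the descendants.
The descendants' portion (₹360,000) is divided into 3 shares of ₹120,000: Delphine and Priya each take ₹120,000; Vidar's ₹120,000 share passes to Vidar's issue.
Vidar's share (₹120,000) is divided into 2 shares of ₹60,000: Lorcan and Erik each take ₹60,000.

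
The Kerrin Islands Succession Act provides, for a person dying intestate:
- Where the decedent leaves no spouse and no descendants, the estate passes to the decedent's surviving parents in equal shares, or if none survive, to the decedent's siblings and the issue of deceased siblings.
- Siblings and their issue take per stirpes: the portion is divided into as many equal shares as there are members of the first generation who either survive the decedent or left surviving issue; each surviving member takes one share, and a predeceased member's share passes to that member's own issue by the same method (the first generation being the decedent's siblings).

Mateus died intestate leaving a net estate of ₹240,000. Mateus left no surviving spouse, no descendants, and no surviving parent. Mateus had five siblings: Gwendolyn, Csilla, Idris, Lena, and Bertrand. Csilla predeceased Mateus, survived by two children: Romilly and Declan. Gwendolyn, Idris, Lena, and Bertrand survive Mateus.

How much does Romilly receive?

Romilly receives ₹24,000.

The entire ₹240,000 passes to the siblings and their issue.
That amount (₹240,000) is divided into 5 shares of ₹48,000: Gwendolyn, Idris, Lena, and Bertrand each take ₹48,000; Csilla's ₹48,000 share passes to Csilla's issue.
Csilla's share (₹48,000) is divided into 2 shares of ₹24,000: Romilly and Declan each take ₹24,000.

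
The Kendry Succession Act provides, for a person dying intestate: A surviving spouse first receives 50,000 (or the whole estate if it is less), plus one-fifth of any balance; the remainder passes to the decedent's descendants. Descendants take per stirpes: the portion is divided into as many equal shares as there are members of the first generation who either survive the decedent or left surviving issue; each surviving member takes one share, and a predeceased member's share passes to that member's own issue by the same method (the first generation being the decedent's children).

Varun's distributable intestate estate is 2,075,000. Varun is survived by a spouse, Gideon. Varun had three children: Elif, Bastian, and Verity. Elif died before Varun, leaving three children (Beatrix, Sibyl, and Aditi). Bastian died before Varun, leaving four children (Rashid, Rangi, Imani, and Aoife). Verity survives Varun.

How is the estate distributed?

Gideon first takes 50,000, leaving a balance of 2,025,000. Gideon then takes one-fifth of the balance (405,000), for a total of 455,000. The remaining 1,620,000 passes to the descendants.
The descendants' portion (1,620,000) is divided into 3 shares of 540,000: Verity takes 540,000; Elif's 540,000 share passes to Elif's issue; Bastian's 540,000 share passes to Bastian's issue.
Elif's share (540,000) is divided into 3 shares of 180,000: Beatrix, Sibyl, and Aditi each take 180,000.
Bastian's share (540,000) is divided into 4 shares of 135,000: Rashid, Rangi, Imani, and Aoife each take 135,000.

Gideon: 455,000; Beatrix: 180,000; Sibyl: 180,000; Aditi: 180,000; Rashid: 135,000; Rangi: 135,000; Imani: 135,000; Aoife: 135,000; Verity: 540,000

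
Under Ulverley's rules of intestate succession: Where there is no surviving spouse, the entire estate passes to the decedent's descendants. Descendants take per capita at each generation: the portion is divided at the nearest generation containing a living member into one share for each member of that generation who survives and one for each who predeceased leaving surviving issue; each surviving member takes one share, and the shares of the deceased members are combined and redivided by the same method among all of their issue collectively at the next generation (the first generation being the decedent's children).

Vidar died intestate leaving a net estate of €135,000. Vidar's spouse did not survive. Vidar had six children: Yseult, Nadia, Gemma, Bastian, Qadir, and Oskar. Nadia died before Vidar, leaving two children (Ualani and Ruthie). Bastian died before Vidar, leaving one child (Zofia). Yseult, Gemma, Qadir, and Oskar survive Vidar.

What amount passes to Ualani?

The entire €135,000 passes to the descendants.
That amount (€135,000) is divided at the children's generation into 6 shares of €22,500. Yseult, Gemma, Qadir, and Oskar each take €22,500. The 2 shares of the deceased (Nadia and Bastian) are combined into a pool of €45,000.
That pool (€45,000) is divided at the grandchildren's generation equally among Ualani, Ruthie, and Zofia: €15,000 each.

Ualani receives €15,000.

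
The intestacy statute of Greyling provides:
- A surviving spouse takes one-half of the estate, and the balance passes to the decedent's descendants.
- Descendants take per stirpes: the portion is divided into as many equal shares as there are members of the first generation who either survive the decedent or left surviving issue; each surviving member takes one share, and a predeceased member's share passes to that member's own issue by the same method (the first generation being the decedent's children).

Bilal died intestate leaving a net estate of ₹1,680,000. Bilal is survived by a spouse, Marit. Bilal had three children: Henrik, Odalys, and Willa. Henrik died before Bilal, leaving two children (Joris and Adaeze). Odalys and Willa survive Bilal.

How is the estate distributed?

Marit takes one-half of ₹1,680,000 = ₹840,000. The remaining ₹840,000 passes to the descendants.
The descendants' portion (₹840,000) is divided into 3 shares of ₹280,000: Odalys and Willa each take ₹280,000; Henrik's ₹280,000 share passes to Henrik's issue.
Henrik's share (₹280,000) is divided into 2 shares of ₹140,000: Joris and Adaeze each take ₹140,000.

Marit: ₹840,000; Joris: ₹140,000; Adaeze: ₹140,000; Odalys: ₹280,000; Willa: ₹280,000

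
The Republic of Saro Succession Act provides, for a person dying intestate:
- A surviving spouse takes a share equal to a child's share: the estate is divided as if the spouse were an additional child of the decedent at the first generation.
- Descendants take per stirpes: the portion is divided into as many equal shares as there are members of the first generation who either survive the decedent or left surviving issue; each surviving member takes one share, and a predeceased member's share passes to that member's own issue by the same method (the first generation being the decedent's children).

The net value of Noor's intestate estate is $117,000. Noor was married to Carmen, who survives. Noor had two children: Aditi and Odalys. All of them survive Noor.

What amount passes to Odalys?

Odalys receives $39,000.

The spouse counts as an additional share at the children's level, so there are 3 primary shares of $39,000. Carmen takes one such share ($39,000).
The children's combined portion ($78,000) is divided into 2 shares of $39,000: Aditi and Odalys each take $39,000.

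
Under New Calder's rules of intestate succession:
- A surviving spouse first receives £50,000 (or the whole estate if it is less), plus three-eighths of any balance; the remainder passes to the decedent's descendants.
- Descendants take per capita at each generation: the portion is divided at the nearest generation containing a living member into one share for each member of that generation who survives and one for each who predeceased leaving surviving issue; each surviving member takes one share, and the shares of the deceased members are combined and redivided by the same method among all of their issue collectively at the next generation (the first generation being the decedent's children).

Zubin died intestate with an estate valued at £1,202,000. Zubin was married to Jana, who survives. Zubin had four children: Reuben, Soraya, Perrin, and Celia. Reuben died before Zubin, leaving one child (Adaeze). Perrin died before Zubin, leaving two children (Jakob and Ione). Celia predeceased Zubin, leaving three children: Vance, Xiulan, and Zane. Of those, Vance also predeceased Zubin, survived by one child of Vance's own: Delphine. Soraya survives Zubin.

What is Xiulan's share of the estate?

Jana first takes £50,000, leaving a balance of £1,152,000. Jana then takes three-eighths of the balance (£432,000), for a total of £482,000. The remaining £720,000 passes to the descendants.
The descendants' portion (£720,000) is divided at the children's generation into 4 shares of £180,000. Soraya takes £180,000. The 3 shares of the deceased (Reuben, Perrin, and Celia) are combined into a pool of £540,000.
That pool (£540,000) is divided at the grandchildren's generation into 6 shares of £90,000. Adaeze, Jakob, Ione, Xiulan, and Zane each take £90,000. The remaining share for the deceased Vance (£90,000) is carried to the next generation.
That pool (£90,000) passes entirely to Delphine, the sole taker at the great-grandchildren's generation.

Xiulan receives £90,000.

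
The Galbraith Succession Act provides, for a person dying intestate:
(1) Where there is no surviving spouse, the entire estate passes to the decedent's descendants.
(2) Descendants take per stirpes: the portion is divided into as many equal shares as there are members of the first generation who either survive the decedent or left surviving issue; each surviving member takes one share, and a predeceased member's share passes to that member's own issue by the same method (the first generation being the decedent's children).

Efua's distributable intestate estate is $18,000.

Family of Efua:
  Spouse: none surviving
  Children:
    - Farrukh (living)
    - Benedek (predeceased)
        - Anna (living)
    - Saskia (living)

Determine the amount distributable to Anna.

The entire $18,000 passes to the descendants.
That amount ($18,000) is divided into 3 shares of $6,000: Farrukh and Saskia each take $6,000; Benedek's $6,000 share passes to Benedek's issue.
Benedek's share ($6,000) passes entirely to Anna.

Anna receives $6,000.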